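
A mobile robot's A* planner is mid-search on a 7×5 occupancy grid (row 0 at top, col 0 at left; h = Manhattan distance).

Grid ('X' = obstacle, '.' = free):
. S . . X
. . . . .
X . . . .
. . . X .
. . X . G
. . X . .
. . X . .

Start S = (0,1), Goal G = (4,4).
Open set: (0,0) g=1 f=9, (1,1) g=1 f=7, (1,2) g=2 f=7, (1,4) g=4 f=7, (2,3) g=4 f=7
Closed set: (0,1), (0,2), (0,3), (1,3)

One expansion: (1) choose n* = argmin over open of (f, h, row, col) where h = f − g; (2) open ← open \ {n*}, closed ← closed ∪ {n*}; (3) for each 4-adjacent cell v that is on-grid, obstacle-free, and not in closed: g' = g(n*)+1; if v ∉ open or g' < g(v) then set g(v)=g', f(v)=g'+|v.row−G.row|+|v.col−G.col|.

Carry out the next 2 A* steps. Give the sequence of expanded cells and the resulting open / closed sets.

order=[(1,4) → (2,4)]; open=[(0,0) g=1 f=9, (1,1) g=1 f=7, (1,2) g=2 f=7, (2,3) g=4 f=7, (3,4) g=6 f=7]; closed=[(0,1), (0,2), (0,3), (1,3), (1,4), (2,4)]

step 1: expand (1,4) (f=7, h=3) → closed; open now [(0,0) g=1 f=9, (1,1) g=1 f=7, (1,2) g=2 f=7, (2,3) g=4 f=7, (2,4) g=5 f=7]
step 2: expand (2,4) (f=7, h=2) → closed; open now [(0,0) g=1 f=9, (1,1) g=1 f=7, (1,2) g=2 f=7, (2,3) g=4 f=7, (3,4) g=6 f=7]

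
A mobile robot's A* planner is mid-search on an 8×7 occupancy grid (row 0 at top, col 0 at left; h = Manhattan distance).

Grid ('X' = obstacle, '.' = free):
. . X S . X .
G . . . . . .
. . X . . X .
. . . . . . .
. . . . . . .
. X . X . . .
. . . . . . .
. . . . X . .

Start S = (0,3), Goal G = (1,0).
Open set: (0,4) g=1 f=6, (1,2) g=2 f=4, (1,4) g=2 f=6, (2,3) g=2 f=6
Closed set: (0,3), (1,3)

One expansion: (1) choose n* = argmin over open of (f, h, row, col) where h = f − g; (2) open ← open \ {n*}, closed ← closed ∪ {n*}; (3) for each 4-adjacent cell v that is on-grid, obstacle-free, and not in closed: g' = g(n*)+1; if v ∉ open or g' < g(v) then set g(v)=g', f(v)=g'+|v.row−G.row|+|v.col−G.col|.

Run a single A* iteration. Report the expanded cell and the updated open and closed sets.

expanded=(1,2); open=[(0,4) g=1 f=6, (1,1) g=3 f=4, (1,4) g=2 f=6, (2,3) g=2 f=6]; closed=[(0,3), (1,2), (1,3)]

step 1: expand (1,2) (f=4, h=2) → closed; open now [(0,4) g=1 f=6, (1,1) g=3 f=4, (1,4) g=2 f=6, (2,3) g=2 f=6]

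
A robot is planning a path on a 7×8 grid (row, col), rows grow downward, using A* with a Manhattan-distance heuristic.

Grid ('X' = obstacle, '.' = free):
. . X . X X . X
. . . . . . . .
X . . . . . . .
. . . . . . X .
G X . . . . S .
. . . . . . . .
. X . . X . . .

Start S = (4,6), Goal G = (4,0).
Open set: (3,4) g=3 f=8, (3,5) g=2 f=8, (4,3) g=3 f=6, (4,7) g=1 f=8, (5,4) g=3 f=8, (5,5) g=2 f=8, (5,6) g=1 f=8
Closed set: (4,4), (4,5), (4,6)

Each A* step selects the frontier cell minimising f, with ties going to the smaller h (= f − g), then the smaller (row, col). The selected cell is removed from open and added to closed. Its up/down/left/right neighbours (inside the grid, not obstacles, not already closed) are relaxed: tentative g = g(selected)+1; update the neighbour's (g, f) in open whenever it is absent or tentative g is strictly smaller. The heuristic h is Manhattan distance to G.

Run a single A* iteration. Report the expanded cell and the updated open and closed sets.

step 1: expand (4,3) (f=6, h=3) → closed; open now [(3,3) g=4 f=8, (3,4) g=3 f=8, (3,5) g=2 f=8, (4,2) g=4 f=6, (4,7) g=1 f=8, (5,3) g=4 f=8, (5,4) g=3 f=8, (5,5) g=2 f=8, (5,6) g=1 f=8]

expanded=(4,3); open=[(3,3) g=4 f=8, (3,4) g=3 f=8, (3,5) g=2 f=8, (4,2) g=4 f=6, (4,7) g=1 f=8, (5,3) g=4 f=8, (5,4) g=3 f=8, (5,5) g=2 f=8, (5,6) g=1 f=8]; closed=[(4,3), (4,4), (4,5), (4,6)]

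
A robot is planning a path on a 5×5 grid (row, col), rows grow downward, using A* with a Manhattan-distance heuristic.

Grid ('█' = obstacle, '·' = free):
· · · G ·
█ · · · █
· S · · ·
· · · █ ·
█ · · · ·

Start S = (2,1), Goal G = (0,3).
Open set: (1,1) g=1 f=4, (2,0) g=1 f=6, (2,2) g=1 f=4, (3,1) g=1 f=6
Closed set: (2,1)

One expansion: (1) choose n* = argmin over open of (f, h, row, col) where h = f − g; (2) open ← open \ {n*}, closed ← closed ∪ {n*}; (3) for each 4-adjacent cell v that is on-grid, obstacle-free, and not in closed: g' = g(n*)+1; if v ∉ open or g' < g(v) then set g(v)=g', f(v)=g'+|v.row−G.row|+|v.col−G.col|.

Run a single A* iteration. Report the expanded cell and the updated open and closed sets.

expanded=(1,1); open=[(0,1) g=2 f=4, (1,2) g=2 f=4, (2,0) g=1 f=6, (2,2) g=1 f=4, (3,1) g=1 f=6]; closed=[(1,1), (2,1)]

step 1: expand (1,1) (f=4, h=3) → closed; open now [(0,1) g=2 f=4, (1,2) g=2 f=4, (2,0) g=1 f=6, (2,2) g=1 f=4, (3,1) g=1 f=6]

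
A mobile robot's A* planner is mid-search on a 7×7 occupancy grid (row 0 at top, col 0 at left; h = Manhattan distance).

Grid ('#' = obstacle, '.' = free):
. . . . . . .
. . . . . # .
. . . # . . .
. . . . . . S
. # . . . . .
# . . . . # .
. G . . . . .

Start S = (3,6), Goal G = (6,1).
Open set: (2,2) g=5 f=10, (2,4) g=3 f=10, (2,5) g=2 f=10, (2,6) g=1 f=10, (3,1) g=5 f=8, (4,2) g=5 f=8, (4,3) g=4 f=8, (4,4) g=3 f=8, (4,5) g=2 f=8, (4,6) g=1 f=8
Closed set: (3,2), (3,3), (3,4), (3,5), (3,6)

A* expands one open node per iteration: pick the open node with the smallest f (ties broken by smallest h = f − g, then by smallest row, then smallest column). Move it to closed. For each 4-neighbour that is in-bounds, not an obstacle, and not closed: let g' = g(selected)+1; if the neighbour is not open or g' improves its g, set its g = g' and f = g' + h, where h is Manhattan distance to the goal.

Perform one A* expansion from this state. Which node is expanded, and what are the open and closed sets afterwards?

expanded=(3,1); open=[(2,1) g=6 f=10, (2,2) g=5 f=10, (2,4) g=3 f=10, (2,5) g=2 f=10, (2,6) g=1 f=10, (3,0) g=6 f=10, (4,2) g=5 f=8, (4,3) g=4 f=8, (4,4) g=3 f=8, (4,5) g=2 f=8, (4,6) g=1 f=8]; closed=[(3,1), (3,2), (3,3), (3,4), (3,5), (3,6)]

step 1: expand (3,1) (f=8, h=3) → closed; open now [(2,1) g=6 f=10, (2,2) g=5 f=10, (2,4) g=3 f=10, (2,5) g=2 f=10, (2,6) g=1 f=10, (3,0) g=6 f=10, (4,2) g=5 f=8, (4,3) g=4 f=8, (4,4) g=3 f=8, (4,5) g=2 f=8, (4,6) g=1 f=8]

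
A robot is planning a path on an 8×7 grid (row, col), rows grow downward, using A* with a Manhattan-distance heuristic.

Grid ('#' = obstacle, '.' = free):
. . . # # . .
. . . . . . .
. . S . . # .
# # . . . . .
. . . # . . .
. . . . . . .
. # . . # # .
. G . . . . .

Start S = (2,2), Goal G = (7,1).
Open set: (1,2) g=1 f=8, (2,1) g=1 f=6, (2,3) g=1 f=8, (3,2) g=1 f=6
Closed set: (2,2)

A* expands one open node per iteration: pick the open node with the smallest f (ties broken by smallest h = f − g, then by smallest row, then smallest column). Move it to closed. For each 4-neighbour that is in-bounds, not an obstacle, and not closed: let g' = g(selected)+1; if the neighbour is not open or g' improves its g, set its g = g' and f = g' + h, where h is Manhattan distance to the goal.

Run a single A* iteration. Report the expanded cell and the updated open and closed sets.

expanded=(2,1); open=[(1,1) g=2 f=8, (1,2) g=1 f=8, (2,0) g=2 f=8, (2,3) g=1 f=8, (3,2) g=1 f=6]; closed=[(2,1), (2,2)]

step 1: expand (2,1) (f=6, h=5) → closed; open now [(1,1) g=2 f=8, (1,2) g=1 f=8, (2,0) g=2 f=8, (2,3) g=1 f=8, (3,2) g=1 f=6]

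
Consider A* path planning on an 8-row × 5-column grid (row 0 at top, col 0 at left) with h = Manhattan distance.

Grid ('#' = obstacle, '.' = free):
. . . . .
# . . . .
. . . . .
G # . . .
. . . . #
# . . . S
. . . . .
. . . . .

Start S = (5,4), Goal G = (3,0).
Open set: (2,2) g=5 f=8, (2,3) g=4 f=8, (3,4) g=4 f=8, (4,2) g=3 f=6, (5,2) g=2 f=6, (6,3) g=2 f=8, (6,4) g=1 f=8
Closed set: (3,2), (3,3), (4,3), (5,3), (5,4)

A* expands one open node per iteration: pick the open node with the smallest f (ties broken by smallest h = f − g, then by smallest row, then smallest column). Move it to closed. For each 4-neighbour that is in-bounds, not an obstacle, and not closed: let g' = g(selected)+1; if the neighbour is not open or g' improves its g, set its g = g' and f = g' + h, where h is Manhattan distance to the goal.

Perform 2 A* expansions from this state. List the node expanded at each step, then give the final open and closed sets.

order=[(4,2) → (4,1)]; open=[(2,2) g=5 f=8, (2,3) g=4 f=8, (3,4) g=4 f=8, (4,0) g=5 f=6, (5,1) g=5 f=8, (5,2) g=2 f=6, (6,3) g=2 f=8, (6,4) g=1 f=8]; closed=[(3,2), (3,3), (4,1), (4,2), (4,3), (5,3), (5,4)]

step 1: expand (4,2) (f=6, h=3) → closed; open now [(2,2) g=5 f=8, (2,3) g=4 f=8, (3,4) g=4 f=8, (4,1) g=4 f=6, (5,2) g=2 f=6, (6,3) g=2 f=8, (6,4) g=1 f=8]
step 2: expand (4,1) (f=6, h=2) → closed; open now [(2,2) g=5 f=8, (2,3) g=4 f=8, (3,4) g=4 f=8, (4,0) g=5 f=6, (5,1) g=5 f=8, (5,2) g=2 f=6, (6,3) g=2 f=8, (6,4) g=1 f=8]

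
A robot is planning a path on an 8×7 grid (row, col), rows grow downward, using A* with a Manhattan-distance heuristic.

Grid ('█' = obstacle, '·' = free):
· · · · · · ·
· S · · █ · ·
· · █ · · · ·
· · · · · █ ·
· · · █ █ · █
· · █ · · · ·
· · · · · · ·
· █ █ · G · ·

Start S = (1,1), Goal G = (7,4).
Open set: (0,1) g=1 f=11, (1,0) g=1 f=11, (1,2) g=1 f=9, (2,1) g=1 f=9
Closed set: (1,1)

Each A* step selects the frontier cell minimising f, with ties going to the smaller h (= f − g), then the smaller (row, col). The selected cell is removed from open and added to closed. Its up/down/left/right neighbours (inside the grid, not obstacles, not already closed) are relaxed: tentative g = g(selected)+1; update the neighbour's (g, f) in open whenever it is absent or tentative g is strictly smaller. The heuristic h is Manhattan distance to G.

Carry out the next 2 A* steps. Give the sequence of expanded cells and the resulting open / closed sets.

step 1: expand (1,2) (f=9, h=8) → closed; open now [(0,1) g=1 f=11, (0,2) g=2 f=11, (1,0) g=1 f=11, (1,3) g=2 f=9, (2,1) g=1 f=9]
step 2: expand (1,3) (f=9, h=7) → closed; open now [(0,1) g=1 f=11, (0,2) g=2 f=11, (0,3) g=3 f=11, (1,0) g=1 f=11, (2,1) g=1 f=9, (2,3) g=3 f=9]

order=[(1,2) → (1,3)]; open=[(0,1) g=1 f=11, (0,2) g=2 f=11, (0,3) g=3 f=11, (1,0) g=1 f=11, (2,1) g=1 f=9, (2,3) g=3 f=9]; closed=[(1,1), (1,2), (1,3)]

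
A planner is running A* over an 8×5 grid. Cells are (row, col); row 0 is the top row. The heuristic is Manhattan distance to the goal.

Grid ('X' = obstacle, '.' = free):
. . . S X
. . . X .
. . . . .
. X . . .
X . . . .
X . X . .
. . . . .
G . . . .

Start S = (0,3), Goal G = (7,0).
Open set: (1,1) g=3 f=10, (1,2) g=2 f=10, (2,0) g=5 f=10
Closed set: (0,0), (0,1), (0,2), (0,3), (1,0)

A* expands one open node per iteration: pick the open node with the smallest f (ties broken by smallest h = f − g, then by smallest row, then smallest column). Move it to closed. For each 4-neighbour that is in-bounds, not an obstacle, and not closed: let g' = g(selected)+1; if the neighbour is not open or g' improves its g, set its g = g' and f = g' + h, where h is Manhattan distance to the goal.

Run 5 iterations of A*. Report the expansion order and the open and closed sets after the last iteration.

order=[(2,0) → (3,0) → (1,1) → (2,1) → (1,2)]; open=[(2,2) g=3 f=10]; closed=[(0,0), (0,1), (0,2), (0,3), (1,0), (1,1), (1,2), (2,0), (2,1), (3,0)]

step 1: expand (2,0) (f=10, h=5) → closed; open now [(1,1) g=3 f=10, (1,2) g=2 f=10, (2,1) g=6 f=12, (3,0) g=6 f=10]
step 2: expand (3,0) (f=10, h=4) → closed; open now [(1,1) g=3 f=10, (1,2) g=2 f=10, (2,1) g=6 f=12]
step 3: expand (1,1) (f=10, h=7) → closed; open now [(1,2) g=2 f=10, (2,1) g=4 f=10]
step 4: expand (2,1) (f=10, h=6) → closed; open now [(1,2) g=2 f=10, (2,2) g=5 f=12]
step 5: expand (1,2) (f=10, h=8) → closed; open now [(2,2) g=3 f=10]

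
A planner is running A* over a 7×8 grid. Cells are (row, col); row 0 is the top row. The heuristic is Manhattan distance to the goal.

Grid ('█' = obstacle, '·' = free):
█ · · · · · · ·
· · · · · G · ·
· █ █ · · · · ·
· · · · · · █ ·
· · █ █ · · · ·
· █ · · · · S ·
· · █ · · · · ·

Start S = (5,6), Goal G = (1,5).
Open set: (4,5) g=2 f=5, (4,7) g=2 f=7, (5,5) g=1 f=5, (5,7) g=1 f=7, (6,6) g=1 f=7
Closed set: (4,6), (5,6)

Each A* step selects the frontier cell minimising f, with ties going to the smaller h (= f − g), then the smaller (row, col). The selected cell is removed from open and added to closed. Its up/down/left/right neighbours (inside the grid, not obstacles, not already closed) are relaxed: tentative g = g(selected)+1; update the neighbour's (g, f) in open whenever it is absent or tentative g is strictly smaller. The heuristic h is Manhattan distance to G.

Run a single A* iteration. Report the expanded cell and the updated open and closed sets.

step 1: expand (4,5) (f=5, h=3) → closed; open now [(3,5) g=3 f=5, (4,4) g=3 f=7, (4,7) g=2 f=7, (5,5) g=1 f=5, (5,7) g=1 f=7, (6,6) g=1 f=7]

expanded=(4,5); open=[(3,5) g=3 f=5, (4,4) g=3 f=7, (4,7) g=2 f=7, (5,5) g=1 f=5, (5,7) g=1 f=7, (6,6) g=1 f=7]; closed=[(4,5), (4,6), (5,6)]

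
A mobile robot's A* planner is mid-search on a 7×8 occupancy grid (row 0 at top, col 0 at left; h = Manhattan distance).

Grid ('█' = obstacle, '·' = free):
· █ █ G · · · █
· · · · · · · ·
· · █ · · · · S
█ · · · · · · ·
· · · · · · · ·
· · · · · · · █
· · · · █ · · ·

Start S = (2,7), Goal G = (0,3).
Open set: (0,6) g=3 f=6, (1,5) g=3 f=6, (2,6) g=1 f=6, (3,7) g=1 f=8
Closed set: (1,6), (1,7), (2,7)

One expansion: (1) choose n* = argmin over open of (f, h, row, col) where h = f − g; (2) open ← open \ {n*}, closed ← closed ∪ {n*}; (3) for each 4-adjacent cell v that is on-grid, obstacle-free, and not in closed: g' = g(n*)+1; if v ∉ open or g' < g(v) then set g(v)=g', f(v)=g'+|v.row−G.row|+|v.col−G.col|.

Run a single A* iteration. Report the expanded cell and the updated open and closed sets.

step 1: expand (0,6) (f=6, h=3) → closed; open now [(0,5) g=4 f=6, (1,5) g=3 f=6, (2,6) g=1 f=6, (3,7) g=1 f=8]

expanded=(0,6); open=[(0,5) g=4 f=6, (1,5) g=3 f=6, (2,6) g=1 f=6, (3,7) g=1 f=8]; closed=[(0,6), (1,6), (1,7), (2,7)]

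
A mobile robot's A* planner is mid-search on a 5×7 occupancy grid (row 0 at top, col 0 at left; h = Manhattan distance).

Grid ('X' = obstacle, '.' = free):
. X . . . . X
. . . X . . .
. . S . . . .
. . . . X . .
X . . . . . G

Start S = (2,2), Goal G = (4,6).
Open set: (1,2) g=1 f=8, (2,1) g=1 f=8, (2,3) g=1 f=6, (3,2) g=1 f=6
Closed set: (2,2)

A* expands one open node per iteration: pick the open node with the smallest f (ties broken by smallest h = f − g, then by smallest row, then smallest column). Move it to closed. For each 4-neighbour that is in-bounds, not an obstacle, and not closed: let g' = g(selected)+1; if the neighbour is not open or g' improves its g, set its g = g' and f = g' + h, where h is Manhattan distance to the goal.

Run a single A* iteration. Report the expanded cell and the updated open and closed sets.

expanded=(2,3); open=[(1,2) g=1 f=8, (2,1) g=1 f=8, (2,4) g=2 f=6, (3,2) g=1 f=6, (3,3) g=2 f=6]; closed=[(2,2), (2,3)]

step 1: expand (2,3) (f=6, h=5) → closed; open now [(1,2) g=1 f=8, (2,1) g=1 f=8, (2,4) g=2 f=6, (3,2) g=1 f=6, (3,3) g=2 f=6]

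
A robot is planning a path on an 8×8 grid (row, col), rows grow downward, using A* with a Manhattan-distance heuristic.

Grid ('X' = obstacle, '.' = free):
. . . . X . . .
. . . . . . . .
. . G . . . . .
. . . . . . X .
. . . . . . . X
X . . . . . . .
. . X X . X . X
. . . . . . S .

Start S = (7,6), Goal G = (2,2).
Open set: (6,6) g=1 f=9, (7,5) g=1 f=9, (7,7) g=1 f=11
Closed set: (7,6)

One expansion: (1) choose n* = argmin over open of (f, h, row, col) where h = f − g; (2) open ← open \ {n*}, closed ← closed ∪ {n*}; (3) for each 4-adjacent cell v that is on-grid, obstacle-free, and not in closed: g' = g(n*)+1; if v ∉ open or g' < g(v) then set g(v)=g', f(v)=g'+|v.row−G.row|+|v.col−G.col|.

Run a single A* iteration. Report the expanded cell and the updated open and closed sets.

expanded=(6,6); open=[(5,6) g=2 f=9, (7,5) g=1 f=9, (7,7) g=1 f=11]; closed=[(6,6), (7,6)]

step 1: expand (6,6) (f=9, h=8) → closed; open now [(5,6) g=2 f=9, (7,5) g=1 f=9, (7,7) g=1 f=11]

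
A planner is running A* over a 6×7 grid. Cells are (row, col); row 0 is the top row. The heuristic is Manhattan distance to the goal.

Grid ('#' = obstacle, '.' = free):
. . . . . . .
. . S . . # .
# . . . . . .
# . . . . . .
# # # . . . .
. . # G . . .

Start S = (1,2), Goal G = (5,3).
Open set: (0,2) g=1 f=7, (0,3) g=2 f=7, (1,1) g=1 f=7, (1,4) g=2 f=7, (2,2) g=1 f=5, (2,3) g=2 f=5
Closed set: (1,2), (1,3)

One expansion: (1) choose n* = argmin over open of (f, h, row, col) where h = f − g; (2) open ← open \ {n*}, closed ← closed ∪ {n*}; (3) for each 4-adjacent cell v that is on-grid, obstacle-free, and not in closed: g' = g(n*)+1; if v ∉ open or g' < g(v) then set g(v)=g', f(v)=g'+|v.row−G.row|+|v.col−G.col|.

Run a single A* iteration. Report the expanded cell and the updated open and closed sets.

step 1: expand (2,3) (f=5, h=3) → closed; open now [(0,2) g=1 f=7, (0,3) g=2 f=7, (1,1) g=1 f=7, (1,4) g=2 f=7, (2,2) g=1 f=5, (2,4) g=3 f=7, (3,3) g=3 f=5]

expanded=(2,3); open=[(0,2) g=1 f=7, (0,3) g=2 f=7, (1,1) g=1 f=7, (1,4) g=2 f=7, (2,2) g=1 f=5, (2,4) g=3 f=7, (3,3) g=3 f=5]; closed=[(1,2), (1,3), (2,3)]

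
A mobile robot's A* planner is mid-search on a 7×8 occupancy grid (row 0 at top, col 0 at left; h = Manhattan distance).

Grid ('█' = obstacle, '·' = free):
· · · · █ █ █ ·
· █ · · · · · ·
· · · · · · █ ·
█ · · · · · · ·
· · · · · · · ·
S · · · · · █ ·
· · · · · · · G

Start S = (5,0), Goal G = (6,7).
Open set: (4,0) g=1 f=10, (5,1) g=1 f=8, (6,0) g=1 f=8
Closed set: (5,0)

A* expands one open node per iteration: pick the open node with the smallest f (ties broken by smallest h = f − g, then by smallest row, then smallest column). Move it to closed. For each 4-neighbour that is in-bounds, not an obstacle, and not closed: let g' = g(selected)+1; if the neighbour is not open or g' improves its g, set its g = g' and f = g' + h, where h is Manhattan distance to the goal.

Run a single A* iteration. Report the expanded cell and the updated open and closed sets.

step 1: expand (5,1) (f=8, h=7) → closed; open now [(4,0) g=1 f=10, (4,1) g=2 f=10, (5,2) g=2 f=8, (6,0) g=1 f=8, (6,1) g=2 f=8]

expanded=(5,1); open=[(4,0) g=1 f=10, (4,1) g=2 f=10, (5,2) g=2 f=8, (6,0) g=1 f=8, (6,1) g=2 f=8]; closed=[(5,0), (5,1)]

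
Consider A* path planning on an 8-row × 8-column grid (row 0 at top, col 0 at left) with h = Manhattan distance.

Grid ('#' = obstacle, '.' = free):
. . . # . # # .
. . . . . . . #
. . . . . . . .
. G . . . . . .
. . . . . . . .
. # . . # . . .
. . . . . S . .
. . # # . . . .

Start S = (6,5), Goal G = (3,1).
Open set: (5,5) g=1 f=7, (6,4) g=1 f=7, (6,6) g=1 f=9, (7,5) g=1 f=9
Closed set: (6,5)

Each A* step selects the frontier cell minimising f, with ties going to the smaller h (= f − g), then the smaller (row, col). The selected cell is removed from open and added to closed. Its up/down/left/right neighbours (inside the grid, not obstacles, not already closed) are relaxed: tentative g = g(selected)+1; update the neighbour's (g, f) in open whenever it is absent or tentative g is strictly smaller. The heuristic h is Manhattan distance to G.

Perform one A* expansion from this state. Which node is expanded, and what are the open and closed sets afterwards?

step 1: expand (5,5) (f=7, h=6) → closed; open now [(4,5) g=2 f=7, (5,6) g=2 f=9, (6,4) g=1 f=7, (6,6) g=1 f=9, (7,5) g=1 f=9]

expanded=(5,5); open=[(4,5) g=2 f=7, (5,6) g=2 f=9, (6,4) g=1 f=7, (6,6) g=1 f=9, (7,5) g=1 f=9]; closed=[(5,5), (6,5)]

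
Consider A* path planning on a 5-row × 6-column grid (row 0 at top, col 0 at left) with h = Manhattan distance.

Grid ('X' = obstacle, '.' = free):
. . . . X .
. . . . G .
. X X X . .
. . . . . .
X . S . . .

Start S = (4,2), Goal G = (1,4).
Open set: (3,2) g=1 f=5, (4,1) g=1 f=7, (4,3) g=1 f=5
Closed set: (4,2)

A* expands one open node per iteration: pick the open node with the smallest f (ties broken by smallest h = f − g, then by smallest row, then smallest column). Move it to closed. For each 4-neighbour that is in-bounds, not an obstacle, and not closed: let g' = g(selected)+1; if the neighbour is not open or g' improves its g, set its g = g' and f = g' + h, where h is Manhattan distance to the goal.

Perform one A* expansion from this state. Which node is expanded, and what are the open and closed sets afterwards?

expanded=(3,2); open=[(3,1) g=2 f=7, (3,3) g=2 f=5, (4,1) g=1 f=7, (4,3) g=1 f=5]; closed=[(3,2), (4,2)]

step 1: expand (3,2) (f=5, h=4) → closed; open now [(3,1) g=2 f=7, (3,3) g=2 f=5, (4,1) g=1 f=7, (4,3) g=1 f=5]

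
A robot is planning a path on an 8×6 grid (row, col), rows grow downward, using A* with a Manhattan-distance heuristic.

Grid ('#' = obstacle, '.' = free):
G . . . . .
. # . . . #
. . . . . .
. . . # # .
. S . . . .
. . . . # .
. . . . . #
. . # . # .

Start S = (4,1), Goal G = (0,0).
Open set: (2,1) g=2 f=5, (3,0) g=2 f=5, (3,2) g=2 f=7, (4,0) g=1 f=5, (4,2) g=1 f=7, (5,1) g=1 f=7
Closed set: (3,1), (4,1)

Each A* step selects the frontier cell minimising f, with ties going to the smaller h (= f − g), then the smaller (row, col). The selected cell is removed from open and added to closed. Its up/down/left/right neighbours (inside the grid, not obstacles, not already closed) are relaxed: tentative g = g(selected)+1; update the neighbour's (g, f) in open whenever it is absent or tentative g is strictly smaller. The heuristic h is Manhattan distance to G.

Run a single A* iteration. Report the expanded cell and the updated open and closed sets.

step 1: expand (2,1) (f=5, h=3) → closed; open now [(2,0) g=3 f=5, (2,2) g=3 f=7, (3,0) g=2 f=5, (3,2) g=2 f=7, (4,0) g=1 f=5, (4,2) g=1 f=7, (5,1) g=1 f=7]

expanded=(2,1); open=[(2,0) g=3 f=5, (2,2) g=3 f=7, (3,0) g=2 f=5, (3,2) g=2 f=7, (4,0) g=1 f=5, (4,2) g=1 f=7, (5,1) g=1 f=7]; closed=[(2,1), (3,1), (4,1)]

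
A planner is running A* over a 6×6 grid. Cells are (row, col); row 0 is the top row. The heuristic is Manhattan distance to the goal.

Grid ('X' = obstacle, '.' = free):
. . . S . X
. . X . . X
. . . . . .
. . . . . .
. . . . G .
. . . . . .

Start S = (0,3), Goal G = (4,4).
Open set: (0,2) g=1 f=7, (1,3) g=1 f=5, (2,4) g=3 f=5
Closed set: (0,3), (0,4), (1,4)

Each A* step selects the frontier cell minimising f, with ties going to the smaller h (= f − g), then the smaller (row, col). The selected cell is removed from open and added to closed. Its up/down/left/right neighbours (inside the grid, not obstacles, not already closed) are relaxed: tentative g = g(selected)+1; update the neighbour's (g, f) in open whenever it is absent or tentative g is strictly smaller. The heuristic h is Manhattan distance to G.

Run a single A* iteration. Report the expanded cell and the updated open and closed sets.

step 1: expand (2,4) (f=5, h=2) → closed; open now [(0,2) g=1 f=7, (1,3) g=1 f=5, (2,3) g=4 f=7, (2,5) g=4 f=7, (3,4) g=4 f=5]

expanded=(2,4); open=[(0,2) g=1 f=7, (1,3) g=1 f=5, (2,3) g=4 f=7, (2,5) g=4 f=7, (3,4) g=4 f=5]; closed=[(0,3), (0,4), (1,4), (2,4)]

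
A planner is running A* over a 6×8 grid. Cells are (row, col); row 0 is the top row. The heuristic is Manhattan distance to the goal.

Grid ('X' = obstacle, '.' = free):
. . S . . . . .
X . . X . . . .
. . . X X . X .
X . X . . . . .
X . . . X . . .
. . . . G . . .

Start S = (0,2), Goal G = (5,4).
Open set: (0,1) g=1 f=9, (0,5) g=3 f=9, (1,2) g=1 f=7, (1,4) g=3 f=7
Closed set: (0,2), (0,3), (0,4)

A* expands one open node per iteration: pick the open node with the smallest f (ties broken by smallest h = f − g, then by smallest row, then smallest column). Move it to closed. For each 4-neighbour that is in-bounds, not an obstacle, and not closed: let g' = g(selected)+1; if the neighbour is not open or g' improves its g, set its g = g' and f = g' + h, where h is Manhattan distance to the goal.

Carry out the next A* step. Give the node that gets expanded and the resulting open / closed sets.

step 1: expand (1,4) (f=7, h=4) → closed; open now [(0,1) g=1 f=9, (0,5) g=3 f=9, (1,2) g=1 f=7, (1,5) g=4 f=9]

expanded=(1,4); open=[(0,1) g=1 f=9, (0,5) g=3 f=9, (1,2) g=1 f=7, (1,5) g=4 f=9]; closed=[(0,2), (0,3), (0,4), (1,4)]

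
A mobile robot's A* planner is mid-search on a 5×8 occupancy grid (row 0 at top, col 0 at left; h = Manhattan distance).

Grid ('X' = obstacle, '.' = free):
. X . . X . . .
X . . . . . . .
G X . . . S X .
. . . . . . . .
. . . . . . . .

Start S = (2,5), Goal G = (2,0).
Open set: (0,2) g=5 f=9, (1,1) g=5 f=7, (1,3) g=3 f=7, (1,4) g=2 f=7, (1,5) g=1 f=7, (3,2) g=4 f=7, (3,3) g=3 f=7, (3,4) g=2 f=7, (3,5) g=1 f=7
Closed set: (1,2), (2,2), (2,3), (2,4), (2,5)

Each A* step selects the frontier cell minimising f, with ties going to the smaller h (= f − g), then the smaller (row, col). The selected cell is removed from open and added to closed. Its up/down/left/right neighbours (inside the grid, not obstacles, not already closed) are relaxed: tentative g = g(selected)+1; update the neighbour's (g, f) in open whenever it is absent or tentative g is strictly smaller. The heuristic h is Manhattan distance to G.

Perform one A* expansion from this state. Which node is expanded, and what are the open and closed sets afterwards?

expanded=(1,1); open=[(0,2) g=5 f=9, (1,3) g=3 f=7, (1,4) g=2 f=7, (1,5) g=1 f=7, (3,2) g=4 f=7, (3,3) g=3 f=7, (3,4) g=2 f=7, (3,5) g=1 f=7]; closed=[(1,1), (1,2), (2,2), (2,3), (2,4), (2,5)]

step 1: expand (1,1) (f=7, h=2) → closed; open now [(0,2) g=5 f=9, (1,3) g=3 f=7, (1,4) g=2 f=7, (1,5) g=1 f=7, (3,2) g=4 f=7, (3,3) g=3 f=7, (3,4) g=2 f=7, (3,5) g=1 f=7]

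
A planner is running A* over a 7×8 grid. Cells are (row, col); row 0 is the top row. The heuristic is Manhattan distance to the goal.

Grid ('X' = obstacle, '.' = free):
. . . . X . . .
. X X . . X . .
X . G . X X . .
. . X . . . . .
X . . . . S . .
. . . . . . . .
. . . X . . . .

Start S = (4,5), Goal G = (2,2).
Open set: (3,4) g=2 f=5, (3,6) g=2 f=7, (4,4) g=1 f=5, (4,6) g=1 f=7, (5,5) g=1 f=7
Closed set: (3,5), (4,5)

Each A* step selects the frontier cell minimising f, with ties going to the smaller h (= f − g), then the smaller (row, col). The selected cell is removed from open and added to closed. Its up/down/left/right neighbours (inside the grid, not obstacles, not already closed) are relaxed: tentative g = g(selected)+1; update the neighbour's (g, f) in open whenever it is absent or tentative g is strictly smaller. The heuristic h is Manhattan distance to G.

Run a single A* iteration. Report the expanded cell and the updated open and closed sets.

expanded=(3,4); open=[(3,3) g=3 f=5, (3,6) g=2 f=7, (4,4) g=1 f=5, (4,6) g=1 f=7, (5,5) g=1 f=7]; closed=[(3,4), (3,5), (4,5)]

step 1: expand (3,4) (f=5, h=3) → closed; open now [(3,3) g=3 f=5, (3,6) g=2 f=7, (4,4) g=1 f=5, (4,6) g=1 f=7, (5,5) g=1 f=7]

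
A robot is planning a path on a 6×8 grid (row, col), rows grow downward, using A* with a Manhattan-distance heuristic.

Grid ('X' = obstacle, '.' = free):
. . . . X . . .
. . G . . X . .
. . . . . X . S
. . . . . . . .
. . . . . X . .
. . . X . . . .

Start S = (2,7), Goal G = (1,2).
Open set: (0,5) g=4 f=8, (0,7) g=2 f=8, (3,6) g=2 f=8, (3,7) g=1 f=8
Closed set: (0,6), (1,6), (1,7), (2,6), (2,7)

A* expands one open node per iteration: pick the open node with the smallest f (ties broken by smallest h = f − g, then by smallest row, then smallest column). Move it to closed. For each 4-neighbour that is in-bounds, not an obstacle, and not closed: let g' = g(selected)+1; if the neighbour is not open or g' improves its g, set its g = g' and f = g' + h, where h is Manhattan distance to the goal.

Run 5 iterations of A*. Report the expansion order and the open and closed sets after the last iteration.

step 1: expand (0,5) (f=8, h=4) → closed; open now [(0,7) g=2 f=8, (3,6) g=2 f=8, (3,7) g=1 f=8]
step 2: expand (0,7) (f=8, h=6) → closed; open now [(3,6) g=2 f=8, (3,7) g=1 f=8]
step 3: expand (3,6) (f=8, h=6) → closed; open now [(3,5) g=3 f=8, (3,7) g=1 f=8, (4,6) g=3 f=10]
step 4: expand (3,5) (f=8, h=5) → closed; open now [(3,4) g=4 f=8, (3,7) g=1 f=8, (4,6) g=3 f=10]
step 5: expand (3,4) (f=8, h=4) → closed; open now [(2,4) g=5 f=8, (3,3) g=5 f=8, (3,7) g=1 f=8, (4,4) g=5 f=10, (4,6) g=3 f=10]

order=[(0,5) → (0,7) → (3,6) → (3,5) → (3,4)]; open=[(2,4) g=5 f=8, (3,3) g=5 f=8, (3,7) g=1 f=8, (4,4) g=5 f=10, (4,6) g=3 f=10]; closed=[(0,5), (0,6), (0,7), (1,6), (1,7), (2,6), (2,7), (3,4), (3,5), (3,6)]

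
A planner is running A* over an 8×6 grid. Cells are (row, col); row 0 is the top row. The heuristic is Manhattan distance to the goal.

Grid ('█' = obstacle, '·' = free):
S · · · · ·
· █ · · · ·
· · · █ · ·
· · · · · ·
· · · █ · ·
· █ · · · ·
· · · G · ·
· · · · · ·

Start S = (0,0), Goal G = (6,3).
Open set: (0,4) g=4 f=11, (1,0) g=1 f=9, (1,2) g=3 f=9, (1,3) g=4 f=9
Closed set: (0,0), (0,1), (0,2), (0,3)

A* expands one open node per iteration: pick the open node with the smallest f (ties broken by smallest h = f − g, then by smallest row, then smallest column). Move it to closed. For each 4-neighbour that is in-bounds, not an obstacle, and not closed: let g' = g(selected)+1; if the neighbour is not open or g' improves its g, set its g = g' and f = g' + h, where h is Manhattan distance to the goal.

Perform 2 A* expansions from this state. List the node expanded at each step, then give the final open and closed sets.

step 1: expand (1,3) (f=9, h=5) → closed; open now [(0,4) g=4 f=11, (1,0) g=1 f=9, (1,2) g=3 f=9, (1,4) g=5 f=11]
step 2: expand (1,2) (f=9, h=6) → closed; open now [(0,4) g=4 f=11, (1,0) g=1 f=9, (1,4) g=5 f=11, (2,2) g=4 f=9]

order=[(1,3) → (1,2)]; open=[(0,4) g=4 f=11, (1,0) g=1 f=9, (1,4) g=5 f=11, (2,2) g=4 f=9]; closed=[(0,0), (0,1), (0,2), (0,3), (1,2), (1,3)]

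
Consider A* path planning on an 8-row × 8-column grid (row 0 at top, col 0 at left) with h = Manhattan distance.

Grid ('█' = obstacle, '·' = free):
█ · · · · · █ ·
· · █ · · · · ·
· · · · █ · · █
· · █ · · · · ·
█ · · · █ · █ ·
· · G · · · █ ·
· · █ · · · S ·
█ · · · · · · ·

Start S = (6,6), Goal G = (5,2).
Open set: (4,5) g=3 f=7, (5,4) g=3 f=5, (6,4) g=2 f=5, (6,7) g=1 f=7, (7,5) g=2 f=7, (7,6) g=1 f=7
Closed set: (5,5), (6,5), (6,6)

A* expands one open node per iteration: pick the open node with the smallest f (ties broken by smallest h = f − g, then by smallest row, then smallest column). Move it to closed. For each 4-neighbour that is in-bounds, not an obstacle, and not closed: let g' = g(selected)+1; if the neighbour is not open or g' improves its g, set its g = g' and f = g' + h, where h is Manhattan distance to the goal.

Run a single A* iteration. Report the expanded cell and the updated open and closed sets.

expanded=(5,4); open=[(4,5) g=3 f=7, (5,3) g=4 f=5, (6,4) g=2 f=5, (6,7) g=1 f=7, (7,5) g=2 f=7, (7,6) g=1 f=7]; closed=[(5,4), (5,5), (6,5), (6,6)]

step 1: expand (5,4) (f=5, h=2) → closed; open now [(4,5) g=3 f=7, (5,3) g=4 f=5, (6,4) g=2 f=5, (6,7) g=1 f=7, (7,5) g=2 f=7, (7,6) g=1 f=7]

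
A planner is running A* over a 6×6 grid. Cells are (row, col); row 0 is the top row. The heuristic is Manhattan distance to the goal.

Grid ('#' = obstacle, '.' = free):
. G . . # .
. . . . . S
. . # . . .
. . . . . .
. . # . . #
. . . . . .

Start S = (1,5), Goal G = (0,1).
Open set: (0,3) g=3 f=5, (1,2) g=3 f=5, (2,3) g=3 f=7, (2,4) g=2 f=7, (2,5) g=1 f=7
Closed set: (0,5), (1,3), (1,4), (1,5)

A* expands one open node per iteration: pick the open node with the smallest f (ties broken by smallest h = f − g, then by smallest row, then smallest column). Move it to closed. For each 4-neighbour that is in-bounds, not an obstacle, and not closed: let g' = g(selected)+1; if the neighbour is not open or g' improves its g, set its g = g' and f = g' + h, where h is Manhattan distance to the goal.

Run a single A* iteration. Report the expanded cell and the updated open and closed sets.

step 1: expand (0,3) (f=5, h=2) → closed; open now [(0,2) g=4 f=5, (1,2) g=3 f=5, (2,3) g=3 f=7, (2,4) g=2 f=7, (2,5) g=1 f=7]

expanded=(0,3); open=[(0,2) g=4 f=5, (1,2) g=3 f=5, (2,3) g=3 f=7, (2,4) g=2 f=7, (2,5) g=1 f=7]; closed=[(0,3), (0,5), (1,3), (1,4), (1,5)]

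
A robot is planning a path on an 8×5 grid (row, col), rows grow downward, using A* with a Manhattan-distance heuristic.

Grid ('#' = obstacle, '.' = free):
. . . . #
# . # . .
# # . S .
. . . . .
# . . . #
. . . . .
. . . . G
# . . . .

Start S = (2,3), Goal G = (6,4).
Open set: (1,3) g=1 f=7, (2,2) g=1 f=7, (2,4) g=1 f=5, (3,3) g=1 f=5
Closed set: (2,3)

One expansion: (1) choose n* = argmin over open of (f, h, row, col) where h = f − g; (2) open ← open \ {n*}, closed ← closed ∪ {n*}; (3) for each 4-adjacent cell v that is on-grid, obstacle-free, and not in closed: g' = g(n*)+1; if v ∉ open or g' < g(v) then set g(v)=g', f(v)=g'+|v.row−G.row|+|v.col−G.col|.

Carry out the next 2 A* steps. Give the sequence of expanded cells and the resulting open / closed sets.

step 1: expand (2,4) (f=5, h=4) → closed; open now [(1,3) g=1 f=7, (1,4) g=2 f=7, (2,2) g=1 f=7, (3,3) g=1 f=5, (3,4) g=2 f=5]
step 2: expand (3,4) (f=5, h=3) → closed; open now [(1,3) g=1 f=7, (1,4) g=2 f=7, (2,2) g=1 f=7, (3,3) g=1 f=5]

order=[(2,4) → (3,4)]; open=[(1,3) g=1 f=7, (1,4) g=2 f=7, (2,2) g=1 f=7, (3,3) g=1 f=5]; closed=[(2,3), (2,4), (3,4)]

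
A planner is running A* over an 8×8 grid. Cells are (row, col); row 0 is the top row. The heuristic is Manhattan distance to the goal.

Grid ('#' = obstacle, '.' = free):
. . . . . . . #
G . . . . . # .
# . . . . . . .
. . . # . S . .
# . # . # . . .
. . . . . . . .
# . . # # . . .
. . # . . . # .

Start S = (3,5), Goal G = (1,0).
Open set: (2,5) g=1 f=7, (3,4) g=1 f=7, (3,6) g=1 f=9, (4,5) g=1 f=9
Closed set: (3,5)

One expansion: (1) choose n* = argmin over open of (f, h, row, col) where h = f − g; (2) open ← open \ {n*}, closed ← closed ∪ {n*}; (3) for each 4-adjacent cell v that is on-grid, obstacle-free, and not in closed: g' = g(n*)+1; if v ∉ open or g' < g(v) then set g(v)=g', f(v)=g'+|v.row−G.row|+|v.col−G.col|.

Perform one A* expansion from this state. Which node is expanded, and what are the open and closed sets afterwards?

step 1: expand (2,5) (f=7, h=6) → closed; open now [(1,5) g=2 f=7, (2,4) g=2 f=7, (2,6) g=2 f=9, (3,4) g=1 f=7, (3,6) g=1 f=9, (4,5) g=1 f=9]

expanded=(2,5); open=[(1,5) g=2 f=7, (2,4) g=2 f=7, (2,6) g=2 f=9, (3,4) g=1 f=7, (3,6) g=1 f=9, (4,5) g=1 f=9]; closed=[(2,5), (3,5)]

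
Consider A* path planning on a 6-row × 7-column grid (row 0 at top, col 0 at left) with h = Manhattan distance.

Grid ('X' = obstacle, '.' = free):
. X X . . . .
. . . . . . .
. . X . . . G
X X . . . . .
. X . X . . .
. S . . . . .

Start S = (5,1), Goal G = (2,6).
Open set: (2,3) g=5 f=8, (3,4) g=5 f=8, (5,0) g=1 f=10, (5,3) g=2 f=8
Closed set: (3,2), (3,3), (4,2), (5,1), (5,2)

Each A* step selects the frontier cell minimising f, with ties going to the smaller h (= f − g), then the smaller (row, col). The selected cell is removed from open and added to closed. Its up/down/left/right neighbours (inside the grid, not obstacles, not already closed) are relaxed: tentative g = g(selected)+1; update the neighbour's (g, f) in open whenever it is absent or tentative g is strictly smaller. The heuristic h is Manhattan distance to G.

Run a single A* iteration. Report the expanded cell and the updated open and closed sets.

expanded=(2,3); open=[(1,3) g=6 f=10, (2,4) g=6 f=8, (3,4) g=5 f=8, (5,0) g=1 f=10, (5,3) g=2 f=8]; closed=[(2,3), (3,2), (3,3), (4,2), (5,1), (5,2)]

step 1: expand (2,3) (f=8, h=3) → closed; open now [(1,3) g=6 f=10, (2,4) g=6 f=8, (3,4) g=5 f=8, (5,0) g=1 f=10, (5,3) g=2 f=8]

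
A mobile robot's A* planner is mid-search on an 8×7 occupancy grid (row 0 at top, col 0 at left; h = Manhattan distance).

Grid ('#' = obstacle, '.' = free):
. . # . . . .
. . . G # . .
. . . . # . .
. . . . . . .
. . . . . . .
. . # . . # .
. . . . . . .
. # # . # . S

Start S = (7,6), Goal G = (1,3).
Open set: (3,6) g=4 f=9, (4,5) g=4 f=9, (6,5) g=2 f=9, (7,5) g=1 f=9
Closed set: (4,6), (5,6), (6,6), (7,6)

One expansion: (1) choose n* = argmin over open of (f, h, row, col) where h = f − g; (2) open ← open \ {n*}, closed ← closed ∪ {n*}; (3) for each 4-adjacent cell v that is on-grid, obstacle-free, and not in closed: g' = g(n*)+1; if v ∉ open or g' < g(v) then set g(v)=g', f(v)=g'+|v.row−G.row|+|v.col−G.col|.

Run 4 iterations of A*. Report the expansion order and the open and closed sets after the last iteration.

step 1: expand (3,6) (f=9, h=5) → closed; open now [(2,6) g=5 f=9, (3,5) g=5 f=9, (4,5) g=4 f=9, (6,5) g=2 f=9, (7,5) g=1 f=9]
step 2: expand (2,6) (f=9, h=4) → closed; open now [(1,6) g=6 f=9, (2,5) g=6 f=9, (3,5) g=5 f=9, (4,5) g=4 f=9, (6,5) g=2 f=9, (7,5) g=1 f=9]
step 3: expand (1,6) (f=9, h=3) → closed; open now [(0,6) g=7 f=11, (1,5) g=7 f=9, (2,5) g=6 f=9, (3,5) g=5 f=9, (4,5) g=4 f=9, (6,5) g=2 f=9, (7,5) g=1 f=9]
step 4: expand (1,5) (f=9, h=2) → closed; open now [(0,5) g=8 f=11, (0,6) g=7 f=11, (2,5) g=6 f=9, (3,5) g=5 f=9, (4,5) g=4 f=9, (6,5) g=2 f=9, (7,5) g=1 f=9]

order=[(3,6) → (2,6) → (1,6) → (1,5)]; open=[(0,5) g=8 f=11, (0,6) g=7 f=11, (2,5) g=6 f=9, (3,5) g=5 f=9, (4,5) g=4 f=9, (6,5) g=2 f=9, (7,5) g=1 f=9]; closed=[(1,5), (1,6), (2,6), (3,6), (4,6), (5,6), (6,6), (7,6)]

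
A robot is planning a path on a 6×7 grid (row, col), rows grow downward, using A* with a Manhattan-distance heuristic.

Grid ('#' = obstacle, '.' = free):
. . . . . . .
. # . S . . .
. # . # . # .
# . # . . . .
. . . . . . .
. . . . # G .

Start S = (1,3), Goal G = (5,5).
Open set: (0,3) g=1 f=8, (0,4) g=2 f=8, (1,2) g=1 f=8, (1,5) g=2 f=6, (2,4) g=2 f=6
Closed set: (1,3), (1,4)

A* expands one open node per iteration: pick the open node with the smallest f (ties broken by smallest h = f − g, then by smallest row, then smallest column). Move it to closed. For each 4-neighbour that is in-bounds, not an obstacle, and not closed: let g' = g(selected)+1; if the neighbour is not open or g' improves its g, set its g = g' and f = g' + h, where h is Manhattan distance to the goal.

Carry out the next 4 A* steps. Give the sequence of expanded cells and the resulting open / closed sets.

step 1: expand (1,5) (f=6, h=4) → closed; open now [(0,3) g=1 f=8, (0,4) g=2 f=8, (0,5) g=3 f=8, (1,2) g=1 f=8, (1,6) g=3 f=8, (2,4) g=2 f=6]
step 2: expand (2,4) (f=6, h=4) → closed; open now [(0,3) g=1 f=8, (0,4) g=2 f=8, (0,5) g=3 f=8, (1,2) g=1 f=8, (1,6) g=3 f=8, (3,4) g=3 f=6]
step 3: expand (3,4) (f=6, h=3) → closed; open now [(0,3) g=1 f=8, (0,4) g=2 f=8, (0,5) g=3 f=8, (1,2) g=1 f=8, (1,6) g=3 f=8, (3,3) g=4 f=8, (3,5) g=4 f=6, (4,4) g=4 f=6]
step 4: expand (3,5) (f=6, h=2) → closed; open now [(0,3) g=1 f=8, (0,4) g=2 f=8, (0,5) g=3 f=8, (1,2) g=1 f=8, (1,6) g=3 f=8, (3,3) g=4 f=8, (3,6) g=5 f=8, (4,4) g=4 f=6, (4,5) g=5 f=6]

order=[(1,5) → (2,4) → (3,4) → (3,5)]; open=[(0,3) g=1 f=8, (0,4) g=2 f=8, (0,5) g=3 f=8, (1,2) g=1 f=8, (1,6) g=3 f=8, (3,3) g=4 f=8, (3,6) g=5 f=8, (4,4) g=4 f=6, (4,5) g=5 f=6]; closed=[(1,3), (1,4), (1,5), (2,4), (3,4), (3,5)]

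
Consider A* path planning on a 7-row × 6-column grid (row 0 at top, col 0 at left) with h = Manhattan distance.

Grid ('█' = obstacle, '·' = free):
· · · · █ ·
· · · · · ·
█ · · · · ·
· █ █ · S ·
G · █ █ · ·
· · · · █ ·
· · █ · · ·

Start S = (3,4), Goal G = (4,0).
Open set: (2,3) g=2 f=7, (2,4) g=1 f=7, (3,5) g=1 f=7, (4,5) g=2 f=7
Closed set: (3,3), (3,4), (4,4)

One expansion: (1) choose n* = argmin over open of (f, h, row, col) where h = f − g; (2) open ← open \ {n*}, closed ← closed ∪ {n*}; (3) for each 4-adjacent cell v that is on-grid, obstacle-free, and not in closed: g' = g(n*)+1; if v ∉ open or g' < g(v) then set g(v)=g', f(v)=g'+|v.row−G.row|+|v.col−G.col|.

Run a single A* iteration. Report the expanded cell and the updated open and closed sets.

expanded=(2,3); open=[(1,3) g=3 f=9, (2,2) g=3 f=7, (2,4) g=1 f=7, (3,5) g=1 f=7, (4,5) g=2 f=7]; closed=[(2,3), (3,3), (3,4), (4,4)]

step 1: expand (2,3) (f=7, h=5) → closed; open now [(1,3) g=3 f=9, (2,2) g=3 f=7, (2,4) g=1 f=7, (3,5) g=1 f=7, (4,5) g=2 f=7]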